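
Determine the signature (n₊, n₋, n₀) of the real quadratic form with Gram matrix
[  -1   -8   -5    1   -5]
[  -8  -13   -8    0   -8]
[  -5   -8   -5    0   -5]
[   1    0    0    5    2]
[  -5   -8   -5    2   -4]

Answer: (3, 2, 0)

Derivation:
step 0: pivot -1 → sign −
step 1: pivot 51 → sign +
step 2: pivot -4/51 → sign −
step 3: pivot 19/4 → sign +
step 4: pivot 3/19 → sign +
signature = (3, 2, 0)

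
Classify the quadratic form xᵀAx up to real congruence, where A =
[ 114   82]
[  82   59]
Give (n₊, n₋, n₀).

Answer: (2, 0, 0)

Derivation:
step 0: pivot 114 → sign +
step 1: pivot 1/57 → sign +
signature = (2, 0, 0)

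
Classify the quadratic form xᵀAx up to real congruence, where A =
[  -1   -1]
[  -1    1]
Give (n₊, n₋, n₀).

Answer: (1, 1, 0)

Derivation:
step 0: pivot -1 → sign −
step 1: pivot 2 → sign +
signature = (1, 1, 0)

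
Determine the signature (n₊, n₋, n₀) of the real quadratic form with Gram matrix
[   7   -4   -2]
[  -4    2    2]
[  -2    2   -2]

step 0: pivot 7 → sign +
step 1: pivot -2/7 → sign −
step 2: row/col 2 already zero → sign 0
signature = (1, 1, 1)

Answer: (1, 1, 1)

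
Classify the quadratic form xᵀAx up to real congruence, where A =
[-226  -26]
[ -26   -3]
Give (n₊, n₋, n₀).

Answer: (0, 2, 0)

Derivation:
step 0: pivot -226 → sign −
step 1: pivot -1/113 → sign −
signature = (0, 2, 0)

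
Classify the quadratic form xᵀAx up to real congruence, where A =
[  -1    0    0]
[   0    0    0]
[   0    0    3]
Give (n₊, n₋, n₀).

Answer: (1, 1, 1)

Derivation:
step 0: pivot -1 → sign −
step 1: pivot 3 → sign +
step 2: row/col 2 already zero → sign 0
signature = (1, 1, 1)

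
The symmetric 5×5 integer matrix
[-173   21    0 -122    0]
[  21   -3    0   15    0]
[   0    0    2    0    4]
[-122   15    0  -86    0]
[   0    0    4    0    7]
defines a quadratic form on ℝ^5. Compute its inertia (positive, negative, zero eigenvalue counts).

Answer: (2, 3, 0)

Derivation:
step 0: pivot -173 → sign −
step 1: pivot -78/173 → sign −
step 2: pivot 2 → sign +
step 3: pivot 3/26 → sign +
step 4: pivot -1 → sign −
signature = (2, 3, 0)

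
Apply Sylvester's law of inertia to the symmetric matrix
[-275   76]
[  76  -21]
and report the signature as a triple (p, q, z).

step 0: pivot -275 → sign −
step 1: pivot 1/275 → sign +
signature = (1, 1, 0)

Answer: (1, 1, 0)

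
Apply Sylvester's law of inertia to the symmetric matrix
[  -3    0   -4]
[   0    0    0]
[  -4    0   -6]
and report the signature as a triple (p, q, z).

Answer: (0, 2, 1)

Derivation:
step 0: pivot -3 → sign −
step 1: pivot -2/3 → sign −
step 2: row/col 2 already zero → sign 0
signature = (0, 2, 1)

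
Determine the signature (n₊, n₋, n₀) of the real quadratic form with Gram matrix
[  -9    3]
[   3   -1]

step 0: pivot -9 → sign −
step 1: row/col 1 already zero → sign 0
signature = (0, 1, 1)

Answer: (0, 1, 1)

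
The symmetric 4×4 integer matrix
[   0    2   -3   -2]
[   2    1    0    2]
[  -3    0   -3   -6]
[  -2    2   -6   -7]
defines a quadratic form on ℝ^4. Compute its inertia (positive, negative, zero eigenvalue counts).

Answer: (2, 2, 0)

Derivation:
step 0: pivot 1 → sign +
step 1: pivot -4 → sign −
step 2: pivot -3/4 → sign −
step 3: pivot 1 → sign +
signature = (2, 2, 0)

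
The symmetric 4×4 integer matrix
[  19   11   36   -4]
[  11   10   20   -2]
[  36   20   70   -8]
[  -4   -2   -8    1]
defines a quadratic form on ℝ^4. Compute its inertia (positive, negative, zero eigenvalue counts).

Answer: (4, 0, 0)

Derivation:
step 0: pivot 19 → sign +
step 1: pivot 69/19 → sign +
step 2: pivot 110/69 → sign +
step 3: pivot 3/55 → sign +
signature = (4, 0, 0)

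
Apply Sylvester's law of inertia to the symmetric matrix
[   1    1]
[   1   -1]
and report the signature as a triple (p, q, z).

Answer: (1, 1, 0)

Derivation:
step 0: pivot 1 → sign +
step 1: pivot -2 → sign −
signature = (1, 1, 0)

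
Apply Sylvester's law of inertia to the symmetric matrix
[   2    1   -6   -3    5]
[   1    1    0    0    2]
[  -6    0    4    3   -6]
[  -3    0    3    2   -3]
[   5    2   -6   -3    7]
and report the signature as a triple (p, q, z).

Answer: (3, 2, 0)

Derivation:
step 0: pivot 2 → sign +
step 1: pivot 1/2 → sign +
step 2: pivot -32 → sign −
step 3: pivot 1/32 → sign +
step 4: pivot -6 → sign −
signature = (3, 2, 0)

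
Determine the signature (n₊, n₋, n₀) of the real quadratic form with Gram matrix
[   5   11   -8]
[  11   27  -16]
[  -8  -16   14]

step 0: pivot 5 → sign +
step 1: pivot 14/5 → sign +
step 2: pivot 2/7 → sign +
signature = (3, 0, 0)

Answer: (3, 0, 0)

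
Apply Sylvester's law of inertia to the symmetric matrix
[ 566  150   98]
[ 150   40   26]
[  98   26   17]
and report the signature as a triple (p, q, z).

step 0: pivot 566 → sign +
step 1: pivot 70/283 → sign +
step 2: pivot 1/35 → sign +
signature = (3, 0, 0)

Answer: (3, 0, 0)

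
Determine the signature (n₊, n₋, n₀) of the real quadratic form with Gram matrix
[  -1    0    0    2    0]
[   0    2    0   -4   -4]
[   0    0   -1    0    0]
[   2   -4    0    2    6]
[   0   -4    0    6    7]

step 0: pivot -1 → sign −
step 1: pivot 2 → sign +
step 2: pivot -1 → sign −
step 3: pivot -2 → sign −
step 4: pivot 1 → sign +
signature = (2, 3, 0)

Answer: (2, 3, 0)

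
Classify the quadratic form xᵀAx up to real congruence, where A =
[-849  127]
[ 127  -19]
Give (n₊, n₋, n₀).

step 0: pivot -849 → sign −
step 1: pivot -2/849 → sign −
signature = (0, 2, 0)

Answer: (0, 2, 0)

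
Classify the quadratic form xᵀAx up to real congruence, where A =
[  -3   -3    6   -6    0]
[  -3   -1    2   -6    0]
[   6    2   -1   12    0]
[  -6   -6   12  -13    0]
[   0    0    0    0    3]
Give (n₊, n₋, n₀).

Answer: (3, 2, 0)

Derivation:
step 0: pivot -3 → sign −
step 1: pivot 2 → sign +
step 2: pivot 3 → sign +
step 3: pivot -1 → sign −
step 4: pivot 3 → sign +
signature = (3, 2, 0)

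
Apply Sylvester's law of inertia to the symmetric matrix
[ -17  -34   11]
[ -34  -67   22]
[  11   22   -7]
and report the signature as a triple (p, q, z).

Answer: (2, 1, 0)

Derivation:
step 0: pivot -17 → sign −
step 1: pivot 1 → sign +
step 2: pivot 2/17 → sign +
signature = (2, 1, 0)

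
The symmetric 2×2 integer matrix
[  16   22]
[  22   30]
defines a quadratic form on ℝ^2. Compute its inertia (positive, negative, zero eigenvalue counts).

step 0: pivot 16 → sign +
step 1: pivot -1/4 → sign −
signature = (1, 1, 0)

Answer: (1, 1, 0)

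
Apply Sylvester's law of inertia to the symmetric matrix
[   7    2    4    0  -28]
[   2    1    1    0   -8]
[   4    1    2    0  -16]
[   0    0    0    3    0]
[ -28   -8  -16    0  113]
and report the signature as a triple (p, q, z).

step 0: pivot 7 → sign +
step 1: pivot 3/7 → sign +
step 2: pivot -1/3 → sign −
step 3: pivot 3 → sign +
step 4: pivot 1 → sign +
signature = (4, 1, 0)

Answer: (4, 1, 0)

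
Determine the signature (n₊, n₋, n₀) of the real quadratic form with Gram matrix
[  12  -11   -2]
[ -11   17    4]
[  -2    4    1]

Answer: (2, 1, 0)

Derivation:
step 0: pivot 12 → sign +
step 1: pivot 83/12 → sign +
step 2: pivot -1/83 → sign −
signature = (2, 1, 0)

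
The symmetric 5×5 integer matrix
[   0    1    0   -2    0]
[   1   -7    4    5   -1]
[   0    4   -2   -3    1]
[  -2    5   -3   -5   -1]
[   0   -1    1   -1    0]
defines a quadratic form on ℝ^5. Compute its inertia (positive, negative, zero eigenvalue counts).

Answer: (2, 3, 0)

Derivation:
step 0: pivot -7 → sign −
step 1: pivot 1/7 → sign +
step 2: pivot -2 → sign −
step 3: pivot -1/2 → sign −
step 4: pivot 1 → sign +
signature = (2, 3, 0)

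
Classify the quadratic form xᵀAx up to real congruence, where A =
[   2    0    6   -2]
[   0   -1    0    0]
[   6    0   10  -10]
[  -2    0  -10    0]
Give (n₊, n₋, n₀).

Answer: (1, 2, 1)

Derivation:
step 0: pivot 2 → sign +
step 1: pivot -1 → sign −
step 2: pivot -8 → sign −
step 3: row/col 3 already zero → sign 0
signature = (1, 2, 1)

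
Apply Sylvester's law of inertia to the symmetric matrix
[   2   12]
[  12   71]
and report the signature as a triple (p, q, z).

Answer: (1, 1, 0)

Derivation:
step 0: pivot 2 → sign +
step 1: pivot -1 → sign −
signature = (1, 1, 0)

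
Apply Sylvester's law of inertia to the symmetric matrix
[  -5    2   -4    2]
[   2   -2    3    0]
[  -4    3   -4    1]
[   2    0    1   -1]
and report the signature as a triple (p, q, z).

step 0: pivot -5 → sign −
step 1: pivot -6/5 → sign −
step 2: pivot 5/6 → sign +
step 3: pivot 1/5 → sign +
signature = (2, 2, 0)

Answer: (2, 2, 0)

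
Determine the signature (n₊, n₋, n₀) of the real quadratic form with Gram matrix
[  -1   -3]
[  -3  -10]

Answer: (0, 2, 0)

Derivation:
step 0: pivot -1 → sign −
step 1: pivot -1 → sign −
signature = (0, 2, 0)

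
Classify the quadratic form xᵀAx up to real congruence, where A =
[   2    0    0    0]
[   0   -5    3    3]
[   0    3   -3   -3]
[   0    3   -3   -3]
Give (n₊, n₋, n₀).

Answer: (1, 2, 1)

Derivation:
step 0: pivot 2 → sign +
step 1: pivot -5 → sign −
step 2: pivot -6/5 → sign −
step 3: row/col 3 already zero → sign 0
signature = (1, 2, 1)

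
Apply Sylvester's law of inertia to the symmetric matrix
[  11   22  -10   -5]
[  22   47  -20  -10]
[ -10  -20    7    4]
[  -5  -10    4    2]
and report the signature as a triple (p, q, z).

step 0: pivot 11 → sign +
step 1: pivot 3 → sign +
step 2: pivot -23/11 → sign −
step 3: pivot -3/23 → sign −
signature = (2, 2, 0)

Answer: (2, 2, 0)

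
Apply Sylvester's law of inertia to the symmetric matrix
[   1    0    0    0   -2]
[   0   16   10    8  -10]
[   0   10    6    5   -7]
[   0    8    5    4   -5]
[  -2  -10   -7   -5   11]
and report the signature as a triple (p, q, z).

Answer: (3, 1, 1)

Derivation:
step 0: pivot 1 → sign +
step 1: pivot 16 → sign +
step 2: pivot -1/4 → sign −
step 3: pivot 3 → sign +
step 4: row/col 4 already zero → sign 0
signature = (3, 1, 1)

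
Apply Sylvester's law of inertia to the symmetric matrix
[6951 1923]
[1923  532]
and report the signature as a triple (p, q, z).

Answer: (2, 0, 0)

Derivation:
step 0: pivot 6951 → sign +
step 1: pivot 1/2317 → sign +
signature = (2, 0, 0)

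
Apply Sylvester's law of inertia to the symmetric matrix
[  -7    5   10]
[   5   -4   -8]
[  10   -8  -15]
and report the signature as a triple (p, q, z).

Answer: (1, 2, 0)

Derivation:
step 0: pivot -7 → sign −
step 1: pivot -3/7 → sign −
step 2: pivot 1 → sign +
signature = (1, 2, 0)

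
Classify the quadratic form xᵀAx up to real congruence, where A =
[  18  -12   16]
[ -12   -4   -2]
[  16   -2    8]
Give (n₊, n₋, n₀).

step 0: pivot 18 → sign +
step 1: pivot -12 → sign −
step 2: pivot 1/27 → sign +
signature = (2, 1, 0)

Answer: (2, 1, 0)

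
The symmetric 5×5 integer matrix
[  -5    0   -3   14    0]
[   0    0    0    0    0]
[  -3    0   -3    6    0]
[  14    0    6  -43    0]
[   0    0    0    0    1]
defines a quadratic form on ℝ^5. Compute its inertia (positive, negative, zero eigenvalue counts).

step 0: pivot -5 → sign −
step 1: pivot -6/5 → sign −
step 2: pivot 1 → sign +
step 3: pivot 1 → sign +
step 4: row/col 4 already zero → sign 0
signature = (2, 2, 1)

Answer: (2, 2, 1)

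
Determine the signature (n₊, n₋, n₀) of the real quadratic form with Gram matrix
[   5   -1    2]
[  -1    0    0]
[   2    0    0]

Answer: (1, 1, 1)

Derivation:
step 0: pivot 5 → sign +
step 1: pivot -1/5 → sign −
step 2: row/col 2 already zero → sign 0
signature = (1, 1, 1)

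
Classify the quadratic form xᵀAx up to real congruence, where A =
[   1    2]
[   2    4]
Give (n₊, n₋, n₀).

Answer: (1, 0, 1)

Derivation:
step 0: pivot 1 → sign +
step 1: row/col 1 already zero → sign 0
signature = (1, 0, 1)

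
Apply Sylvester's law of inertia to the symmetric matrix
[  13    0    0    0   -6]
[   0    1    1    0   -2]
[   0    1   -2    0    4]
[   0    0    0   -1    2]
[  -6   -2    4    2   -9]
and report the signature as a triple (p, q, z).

Answer: (3, 2, 0)

Derivation:
step 0: pivot 13 → sign +
step 1: pivot 1 → sign +
step 2: pivot -3 → sign −
step 3: pivot -1 → sign −
step 4: pivot 3/13 → sign +
signature = (3, 2, 0)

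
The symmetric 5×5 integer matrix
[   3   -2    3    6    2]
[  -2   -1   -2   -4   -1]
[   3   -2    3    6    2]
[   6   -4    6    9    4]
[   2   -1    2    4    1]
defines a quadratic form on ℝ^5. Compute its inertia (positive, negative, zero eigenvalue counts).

step 0: pivot 3 → sign +
step 1: pivot -7/3 → sign −
step 2: pivot -3 → sign −
step 3: pivot -2/7 → sign −
step 4: row/col 4 already zero → sign 0
signature = (1, 3, 1)

Answer: (1, 3, 1)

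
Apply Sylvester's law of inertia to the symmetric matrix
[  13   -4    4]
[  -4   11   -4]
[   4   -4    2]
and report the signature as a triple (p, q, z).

step 0: pivot 13 → sign +
step 1: pivot 127/13 → sign +
step 2: pivot -2/127 → sign −
signature = (2, 1, 0)

Answer: (2, 1, 0)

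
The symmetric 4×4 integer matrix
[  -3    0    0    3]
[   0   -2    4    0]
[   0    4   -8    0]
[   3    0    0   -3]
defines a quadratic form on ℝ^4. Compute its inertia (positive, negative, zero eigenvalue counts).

step 0: pivot -3 → sign −
step 1: pivot -2 → sign −
step 2: row/col 2 already zero → sign 0
step 3: row/col 3 already zero → sign 0
signature = (0, 2, 2)

Answer: (0, 2, 2)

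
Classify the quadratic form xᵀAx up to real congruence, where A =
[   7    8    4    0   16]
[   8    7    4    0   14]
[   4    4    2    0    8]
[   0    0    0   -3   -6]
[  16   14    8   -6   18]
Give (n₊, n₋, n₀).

step 0: pivot 7 → sign +
step 1: pivot -15/7 → sign −
step 2: pivot -2/15 → sign −
step 3: pivot -3 → sign −
step 4: pivot 2 → sign +
signature = (2, 3, 0)

Answer: (2, 3, 0)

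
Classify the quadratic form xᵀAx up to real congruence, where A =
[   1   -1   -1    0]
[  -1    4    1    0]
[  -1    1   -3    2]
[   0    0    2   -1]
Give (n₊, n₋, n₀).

step 0: pivot 1 → sign +
step 1: pivot 3 → sign +
step 2: pivot -4 → sign −
step 3: row/col 3 already zero → sign 0
signature = (2, 1, 1)

Answer: (2, 1, 1)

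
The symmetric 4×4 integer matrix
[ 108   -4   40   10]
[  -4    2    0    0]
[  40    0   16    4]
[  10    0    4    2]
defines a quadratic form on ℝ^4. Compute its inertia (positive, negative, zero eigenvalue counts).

step 0: pivot 108 → sign +
step 1: pivot 50/27 → sign +
step 2: pivot 1 → sign +
step 3: row/col 3 already zero → sign 0
signature = (3, 0, 1)

Answer: (3, 0, 1)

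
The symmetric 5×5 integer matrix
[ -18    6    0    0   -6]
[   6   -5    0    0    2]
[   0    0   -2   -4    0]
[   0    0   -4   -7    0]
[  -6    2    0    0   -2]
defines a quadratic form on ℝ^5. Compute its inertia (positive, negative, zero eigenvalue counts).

Answer: (1, 3, 1)

Derivation:
step 0: pivot -18 → sign −
step 1: pivot -3 → sign −
step 2: pivot -2 → sign −
step 3: pivot 1 → sign +
step 4: row/col 4 already zero → sign 0
signature = (1, 3, 1)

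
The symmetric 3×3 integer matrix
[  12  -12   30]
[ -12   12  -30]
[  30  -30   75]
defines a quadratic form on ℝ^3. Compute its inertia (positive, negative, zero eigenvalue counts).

step 0: pivot 12 → sign +
step 1: row/col 1 already zero → sign 0
step 2: row/col 2 already zero → sign 0
signature = (1, 0, 2)

Answer: (1, 0, 2)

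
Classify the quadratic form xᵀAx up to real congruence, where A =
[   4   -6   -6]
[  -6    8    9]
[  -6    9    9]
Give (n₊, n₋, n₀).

Answer: (1, 1, 1)

Derivation:
step 0: pivot 4 → sign +
step 1: pivot -1 → sign −
step 2: row/col 2 already zero → sign 0
signature = (1, 1, 1)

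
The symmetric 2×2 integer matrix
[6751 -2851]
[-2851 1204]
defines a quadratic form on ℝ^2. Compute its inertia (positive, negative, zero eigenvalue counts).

step 0: pivot 6751 → sign +
step 1: pivot 3/6751 → sign +
signature = (2, 0, 0)

Answer: (2, 0, 0)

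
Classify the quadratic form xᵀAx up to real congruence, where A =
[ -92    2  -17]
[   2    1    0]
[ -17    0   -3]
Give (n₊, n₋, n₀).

Answer: (2, 1, 0)

Derivation:
step 0: pivot -92 → sign −
step 1: pivot 24/23 → sign +
step 2: pivot 1/96 → sign +
signature = (2, 1, 0)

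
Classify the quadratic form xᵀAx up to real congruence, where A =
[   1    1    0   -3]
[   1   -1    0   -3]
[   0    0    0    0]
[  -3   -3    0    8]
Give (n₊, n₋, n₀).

Answer: (1, 2, 1)

Derivation:
step 0: pivot 1 → sign +
step 1: pivot -2 → sign −
step 2: pivot -1 → sign −
step 3: row/col 3 already zero → sign 0
signature = (1, 2, 1)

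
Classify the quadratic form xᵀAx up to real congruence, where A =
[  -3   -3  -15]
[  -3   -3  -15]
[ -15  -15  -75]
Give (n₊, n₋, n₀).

step 0: pivot -3 → sign −
step 1: row/col 1 already zero → sign 0
step 2: row/col 2 already zero → sign 0
signature = (0, 1, 2)

Answer: (0, 1, 2)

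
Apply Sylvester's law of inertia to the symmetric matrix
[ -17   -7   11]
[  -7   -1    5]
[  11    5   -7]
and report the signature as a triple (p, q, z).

step 0: pivot -17 → sign −
step 1: pivot 32/17 → sign +
step 2: row/col 2 already zero → sign 0
signature = (1, 1, 1)

Answer: (1, 1, 1)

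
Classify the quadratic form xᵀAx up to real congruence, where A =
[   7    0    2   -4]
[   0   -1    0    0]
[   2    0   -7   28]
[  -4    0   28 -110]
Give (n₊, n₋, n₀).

step 0: pivot 7 → sign +
step 1: pivot -1 → sign −
step 2: pivot -53/7 → sign −
step 3: pivot -6/53 → sign −
signature = (1, 3, 0)

Answer: (1, 3, 0)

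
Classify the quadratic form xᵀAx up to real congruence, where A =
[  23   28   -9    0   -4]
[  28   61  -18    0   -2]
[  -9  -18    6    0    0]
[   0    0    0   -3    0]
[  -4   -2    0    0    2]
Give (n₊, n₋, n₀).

step 0: pivot 23 → sign +
step 1: pivot 619/23 → sign +
step 2: pivot 393/619 → sign +
step 3: pivot -3 → sign −
step 4: pivot -6/131 → sign −
signature = (3, 2, 0)

Answer: (3, 2, 0)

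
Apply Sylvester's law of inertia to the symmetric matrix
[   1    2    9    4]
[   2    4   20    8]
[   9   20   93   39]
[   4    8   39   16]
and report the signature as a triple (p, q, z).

Answer: (2, 1, 1)

Derivation:
step 0: pivot 1 → sign +
step 1: pivot 12 → sign +
step 2: pivot -1/3 → sign −
step 3: row/col 3 already zero → sign 0
signature = (2, 1, 1)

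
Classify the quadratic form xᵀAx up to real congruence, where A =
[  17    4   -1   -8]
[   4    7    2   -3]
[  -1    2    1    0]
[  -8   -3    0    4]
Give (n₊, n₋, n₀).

step 0: pivot 17 → sign +
step 1: pivot 103/17 → sign +
step 2: pivot 12/103 → sign +
step 3: row/col 3 already zero → sign 0
signature = (3, 0, 1)

Answer: (3, 0, 1)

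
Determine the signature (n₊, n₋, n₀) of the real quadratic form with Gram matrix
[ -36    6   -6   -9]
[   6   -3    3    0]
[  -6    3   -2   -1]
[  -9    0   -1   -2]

Answer: (2, 2, 0)

Derivation:
step 0: pivot -36 → sign −
step 1: pivot -2 → sign −
step 2: pivot 1 → sign +
step 3: pivot 3/8 → sign +
signature = (2, 2, 0)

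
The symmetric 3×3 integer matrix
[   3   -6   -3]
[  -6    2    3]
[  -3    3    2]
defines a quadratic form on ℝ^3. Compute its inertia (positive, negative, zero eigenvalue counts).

step 0: pivot 3 → sign +
step 1: pivot -10 → sign −
step 2: pivot -1/10 → sign −
signature = (1, 2, 0)

Answer: (1, 2, 0)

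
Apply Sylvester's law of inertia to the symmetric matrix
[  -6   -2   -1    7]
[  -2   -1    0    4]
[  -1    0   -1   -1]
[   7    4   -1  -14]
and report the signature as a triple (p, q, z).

Answer: (1, 3, 0)

Derivation:
step 0: pivot -6 → sign −
step 1: pivot -1/3 → sign −
step 2: pivot -1/2 → sign −
step 3: pivot 3 → sign +
signature = (1, 3, 0)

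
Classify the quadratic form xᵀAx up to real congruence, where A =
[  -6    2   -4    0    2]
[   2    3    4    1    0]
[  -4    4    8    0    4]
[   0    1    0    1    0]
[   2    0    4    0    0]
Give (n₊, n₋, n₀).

Answer: (3, 1, 1)

Derivation:
step 0: pivot -6 → sign −
step 1: pivot 11/3 → sign +
step 2: pivot 96/11 → sign +
step 3: pivot 2/3 → sign +
step 4: row/col 4 already zero → sign 0
signature = (3, 1, 1)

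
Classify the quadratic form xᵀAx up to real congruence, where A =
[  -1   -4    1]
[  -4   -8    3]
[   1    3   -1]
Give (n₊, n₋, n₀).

step 0: pivot -1 → sign −
step 1: pivot 8 → sign +
step 2: pivot -1/8 → sign −
signature = (1, 2, 0)

Answer: (1, 2, 0)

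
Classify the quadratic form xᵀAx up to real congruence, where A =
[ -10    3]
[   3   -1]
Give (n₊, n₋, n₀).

step 0: pivot -10 → sign −
step 1: pivot -1/10 → sign −
signature = (0, 2, 0)

Answer: (0, 2, 0)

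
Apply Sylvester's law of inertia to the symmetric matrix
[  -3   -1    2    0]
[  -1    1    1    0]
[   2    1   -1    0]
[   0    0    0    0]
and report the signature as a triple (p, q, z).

Answer: (2, 1, 1)

Derivation:
step 0: pivot -3 → sign −
step 1: pivot 4/3 → sign +
step 2: pivot 1/4 → sign +
step 3: row/col 3 already zero → sign 0
signature = (2, 1, 1)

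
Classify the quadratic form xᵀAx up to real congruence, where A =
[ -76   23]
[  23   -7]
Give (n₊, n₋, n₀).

step 0: pivot -76 → sign −
step 1: pivot -3/76 → sign −
signature = (0, 2, 0)

Answer: (0, 2, 0)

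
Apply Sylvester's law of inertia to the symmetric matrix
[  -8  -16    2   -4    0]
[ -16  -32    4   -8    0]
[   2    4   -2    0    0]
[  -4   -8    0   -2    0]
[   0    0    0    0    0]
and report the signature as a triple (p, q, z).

Answer: (1, 2, 2)

Derivation:
step 0: pivot -8 → sign −
step 1: pivot -3/2 → sign −
step 2: pivot 2/3 → sign +
step 3: row/col 3 already zero → sign 0
step 4: row/col 4 already zero → sign 0
signature = (1, 2, 2)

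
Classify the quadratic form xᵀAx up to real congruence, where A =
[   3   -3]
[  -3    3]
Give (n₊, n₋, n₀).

step 0: pivot 3 → sign +
step 1: row/col 1 already zero → sign 0
signature = (1, 0, 1)

Answer: (1, 0, 1)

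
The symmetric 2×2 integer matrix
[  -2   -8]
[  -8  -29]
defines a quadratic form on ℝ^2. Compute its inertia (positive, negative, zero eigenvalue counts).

step 0: pivot -2 → sign −
step 1: pivot 3 → sign +
signature = (1, 1, 0)

Answer: (1, 1, 0)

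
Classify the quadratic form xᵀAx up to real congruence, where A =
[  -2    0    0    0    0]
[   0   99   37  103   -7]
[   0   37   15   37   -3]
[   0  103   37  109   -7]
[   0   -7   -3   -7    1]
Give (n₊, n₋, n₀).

Answer: (3, 2, 0)

Derivation:
step 0: pivot -2 → sign −
step 1: pivot 99 → sign +
step 2: pivot 116/99 → sign +
step 3: pivot -2/29 → sign −
step 4: pivot 1 → sign +
signature = (3, 2, 0)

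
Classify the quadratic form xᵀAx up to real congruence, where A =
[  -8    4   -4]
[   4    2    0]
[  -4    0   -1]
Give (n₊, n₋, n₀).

step 0: pivot -8 → sign −
step 1: pivot 4 → sign +
step 2: row/col 2 already zero → sign 0
signature = (1, 1, 1)

Answer: (1, 1, 1)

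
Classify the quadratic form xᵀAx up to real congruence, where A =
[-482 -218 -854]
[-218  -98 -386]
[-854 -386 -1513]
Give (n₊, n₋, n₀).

Answer: (1, 1, 1)

Derivation:
step 0: pivot -482 → sign −
step 1: pivot 144/241 → sign +
step 2: row/col 2 already zero → sign 0
signature = (1, 1, 1)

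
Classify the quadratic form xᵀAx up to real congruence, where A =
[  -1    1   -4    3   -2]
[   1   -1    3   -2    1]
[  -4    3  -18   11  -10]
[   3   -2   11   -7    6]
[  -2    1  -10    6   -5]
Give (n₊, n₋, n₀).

step 0: pivot -1 → sign −
step 1: pivot -2 → sign −
step 2: pivot 1/2 → sign +
step 3: pivot -2 → sign −
step 4: pivot 3/2 → sign +
signature = (2, 3, 0)

Answer: (2, 3, 0)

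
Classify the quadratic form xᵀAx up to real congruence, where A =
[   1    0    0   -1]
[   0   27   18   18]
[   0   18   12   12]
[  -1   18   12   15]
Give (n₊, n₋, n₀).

step 0: pivot 1 → sign +
step 1: pivot 27 → sign +
step 2: pivot 2 → sign +
step 3: row/col 3 already zero → sign 0
signature = (3, 0, 1)

Answer: (3, 0, 1)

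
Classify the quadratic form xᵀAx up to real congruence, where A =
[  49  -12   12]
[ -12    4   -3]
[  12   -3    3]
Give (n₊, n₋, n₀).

Answer: (3, 0, 0)

Derivation:
step 0: pivot 49 → sign +
step 1: pivot 52/49 → sign +
step 2: pivot 3/52 → sign +
signature = (3, 0, 0)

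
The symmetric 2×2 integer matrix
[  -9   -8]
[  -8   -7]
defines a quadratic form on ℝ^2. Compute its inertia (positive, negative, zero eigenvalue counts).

Answer: (1, 1, 0)

Derivation:
step 0: pivot -9 → sign −
step 1: pivot 1/9 → sign +
signature = (1, 1, 0)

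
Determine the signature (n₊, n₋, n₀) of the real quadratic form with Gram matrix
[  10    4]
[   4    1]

step 0: pivot 10 → sign +
step 1: pivot -3/5 → sign −
signature = (1, 1, 0)

Answer: (1, 1, 0)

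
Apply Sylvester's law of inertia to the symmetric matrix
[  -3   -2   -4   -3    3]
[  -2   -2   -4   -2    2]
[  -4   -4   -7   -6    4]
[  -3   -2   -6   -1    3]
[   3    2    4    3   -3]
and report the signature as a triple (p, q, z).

step 0: pivot -3 → sign −
step 1: pivot -2/3 → sign −
step 2: pivot 1 → sign +
step 3: pivot -2 → sign −
step 4: row/col 4 already zero → sign 0
signature = (1, 3, 1)

Answer: (1, 3, 1)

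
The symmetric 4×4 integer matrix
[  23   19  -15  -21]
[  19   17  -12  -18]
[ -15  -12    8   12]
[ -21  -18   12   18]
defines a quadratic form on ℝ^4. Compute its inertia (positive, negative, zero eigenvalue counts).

Answer: (2, 2, 0)

Derivation:
step 0: pivot 23 → sign +
step 1: pivot 30/23 → sign +
step 2: pivot -19/10 → sign −
step 3: pivot -6/19 → sign −
signature = (2, 2, 0)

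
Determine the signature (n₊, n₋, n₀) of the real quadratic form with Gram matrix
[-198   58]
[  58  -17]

Answer: (0, 2, 0)

Derivation:
step 0: pivot -198 → sign −
step 1: pivot -1/99 → sign −
signature = (0, 2, 0)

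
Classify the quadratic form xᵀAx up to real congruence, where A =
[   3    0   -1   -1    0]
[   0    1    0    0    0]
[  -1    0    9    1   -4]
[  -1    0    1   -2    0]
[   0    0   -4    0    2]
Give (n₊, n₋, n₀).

Answer: (4, 1, 0)

Derivation:
step 0: pivot 3 → sign +
step 1: pivot 1 → sign +
step 2: pivot 26/3 → sign +
step 3: pivot -31/13 → sign −
step 4: pivot 6/31 → sign +
signature = (4, 1, 0)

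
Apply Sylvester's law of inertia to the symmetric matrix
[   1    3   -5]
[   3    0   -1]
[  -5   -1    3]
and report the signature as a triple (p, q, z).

step 0: pivot 1 → sign +
step 1: pivot -9 → sign −
step 2: pivot -2/9 → sign −
signature = (1, 2, 0)

Answer: (1, 2, 0)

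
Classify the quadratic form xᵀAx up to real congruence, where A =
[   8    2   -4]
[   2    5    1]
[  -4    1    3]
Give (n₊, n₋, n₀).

Answer: (3, 0, 0)

Derivation:
step 0: pivot 8 → sign +
step 1: pivot 9/2 → sign +
step 2: pivot 1/9 → sign +
signature = (3, 0, 0)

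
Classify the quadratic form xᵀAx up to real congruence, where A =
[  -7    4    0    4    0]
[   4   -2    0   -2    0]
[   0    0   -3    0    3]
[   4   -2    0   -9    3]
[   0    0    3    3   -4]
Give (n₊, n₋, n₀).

Answer: (2, 3, 0)

Derivation:
step 0: pivot -7 → sign −
step 1: pivot 2/7 → sign +
step 2: pivot -3 → sign −
step 3: pivot -7 → sign −
step 4: pivot 2/7 → sign +
signature = (2, 3, 0)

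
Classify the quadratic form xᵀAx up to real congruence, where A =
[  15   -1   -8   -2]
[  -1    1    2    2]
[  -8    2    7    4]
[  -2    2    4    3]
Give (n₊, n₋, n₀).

Answer: (3, 1, 0)

Derivation:
step 0: pivot 15 → sign +
step 1: pivot 14/15 → sign +
step 2: pivot 3/7 → sign +
step 3: pivot -1 → sign −
signature = (3, 1, 0)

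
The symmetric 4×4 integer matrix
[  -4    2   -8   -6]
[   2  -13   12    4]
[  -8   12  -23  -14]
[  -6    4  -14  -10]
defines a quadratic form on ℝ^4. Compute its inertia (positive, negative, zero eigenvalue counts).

Answer: (1, 3, 0)

Derivation:
step 0: pivot -4 → sign −
step 1: pivot -12 → sign −
step 2: pivot -5/3 → sign −
step 3: pivot 3/20 → sign +
signature = (1, 3, 0)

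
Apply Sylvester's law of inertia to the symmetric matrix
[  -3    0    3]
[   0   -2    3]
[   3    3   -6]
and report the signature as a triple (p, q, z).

Answer: (1, 2, 0)

Derivation:
step 0: pivot -3 → sign −
step 1: pivot -2 → sign −
step 2: pivot 3/2 → sign +
signature = (1, 2, 0)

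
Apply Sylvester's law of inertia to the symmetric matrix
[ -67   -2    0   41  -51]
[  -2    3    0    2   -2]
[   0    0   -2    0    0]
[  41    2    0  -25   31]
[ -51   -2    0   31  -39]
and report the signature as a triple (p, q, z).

Answer: (1, 4, 0)

Derivation:
step 0: pivot -67 → sign −
step 1: pivot 205/67 → sign +
step 2: pivot -2 → sign −
step 3: pivot -22/205 → sign −
step 4: pivot -2/11 → sign −
signature = (1, 4, 0)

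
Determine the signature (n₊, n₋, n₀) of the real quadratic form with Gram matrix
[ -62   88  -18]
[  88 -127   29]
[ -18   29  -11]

Answer: (0, 3, 0)

Derivation:
step 0: pivot -62 → sign −
step 1: pivot -65/31 → sign −
step 2: pivot -6/65 → sign −
signature = (0, 3, 0)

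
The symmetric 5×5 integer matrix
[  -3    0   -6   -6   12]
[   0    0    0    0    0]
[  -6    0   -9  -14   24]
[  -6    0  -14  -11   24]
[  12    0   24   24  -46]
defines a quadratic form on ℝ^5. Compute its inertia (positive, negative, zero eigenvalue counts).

Answer: (2, 2, 1)

Derivation:
step 0: pivot -3 → sign −
step 1: pivot 3 → sign +
step 2: pivot -1/3 → sign −
step 3: pivot 2 → sign +
step 4: row/col 4 already zero → sign 0
signature = (2, 2, 1)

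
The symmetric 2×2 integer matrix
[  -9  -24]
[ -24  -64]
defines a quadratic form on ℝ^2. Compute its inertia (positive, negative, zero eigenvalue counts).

Answer: (0, 1, 1)

Derivation:
step 0: pivot -9 → sign −
step 1: row/col 1 already zero → sign 0
signature = (0, 1, 1)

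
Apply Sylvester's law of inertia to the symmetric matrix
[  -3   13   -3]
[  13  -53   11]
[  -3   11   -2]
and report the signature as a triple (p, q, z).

Answer: (1, 2, 0)

Derivation:
step 0: pivot -3 → sign −
step 1: pivot 10/3 → sign +
step 2: pivot -1/5 → sign −
signature = (1, 2, 0)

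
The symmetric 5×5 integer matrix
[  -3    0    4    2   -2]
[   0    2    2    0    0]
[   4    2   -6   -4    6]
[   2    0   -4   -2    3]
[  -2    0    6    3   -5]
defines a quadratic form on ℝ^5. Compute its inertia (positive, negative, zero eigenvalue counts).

Answer: (2, 2, 1)

Derivation:
step 0: pivot -3 → sign −
step 1: pivot 2 → sign +
step 2: pivot -8/3 → sign −
step 3: pivot 1/2 → sign +
step 4: row/col 4 already zero → sign 0
signature = (2, 2, 1)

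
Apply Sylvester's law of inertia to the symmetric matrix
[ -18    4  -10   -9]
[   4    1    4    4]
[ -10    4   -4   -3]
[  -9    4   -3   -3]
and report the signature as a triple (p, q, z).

Answer: (1, 3, 0)

Derivation:
step 0: pivot -18 → sign −
step 1: pivot 17/9 → sign +
step 2: pivot -2/17 → sign −
step 3: pivot -1/2 → sign −
signature = (1, 3, 0)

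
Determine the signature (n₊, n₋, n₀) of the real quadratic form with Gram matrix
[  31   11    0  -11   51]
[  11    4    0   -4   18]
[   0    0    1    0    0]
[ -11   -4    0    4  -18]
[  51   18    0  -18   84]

Answer: (3, 0, 2)

Derivation:
step 0: pivot 31 → sign +
step 1: pivot 3/31 → sign +
step 2: pivot 1 → sign +
step 3: row/col 3 already zero → sign 0
step 4: row/col 4 already zero → sign 0
signature = (3, 0, 2)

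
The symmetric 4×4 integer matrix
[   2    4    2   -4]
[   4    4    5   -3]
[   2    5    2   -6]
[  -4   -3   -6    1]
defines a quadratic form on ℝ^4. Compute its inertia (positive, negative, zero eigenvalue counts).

Answer: (2, 2, 0)

Derivation:
step 0: pivot 2 → sign +
step 1: pivot -4 → sign −
step 2: pivot 1/4 → sign +
step 3: pivot -3 → sign −
signature = (2, 2, 0)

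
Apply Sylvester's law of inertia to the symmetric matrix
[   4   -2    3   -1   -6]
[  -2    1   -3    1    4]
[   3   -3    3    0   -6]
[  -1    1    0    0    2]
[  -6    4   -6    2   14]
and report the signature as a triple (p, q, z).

step 0: pivot 4 → sign +
step 1: pivot 3/4 → sign +
step 2: pivot -3 → sign −
step 3: pivot 1/3 → sign +
step 4: pivot 2 → sign +
signature = (4, 1, 0)

Answer: (4, 1, 0)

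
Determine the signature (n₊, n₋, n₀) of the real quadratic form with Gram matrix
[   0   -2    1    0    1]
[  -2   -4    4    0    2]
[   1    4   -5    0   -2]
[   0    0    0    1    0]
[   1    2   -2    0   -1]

Answer: (2, 2, 1)

Derivation:
step 0: pivot -4 → sign −
step 1: pivot 1 → sign +
step 2: pivot -2 → sign −
step 3: pivot 1 → sign +
step 4: row/col 4 already zero → sign 0
signature = (2, 2, 1)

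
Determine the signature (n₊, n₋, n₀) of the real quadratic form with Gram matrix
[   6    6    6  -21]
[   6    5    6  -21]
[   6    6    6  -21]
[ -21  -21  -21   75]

step 0: pivot 6 → sign +
step 1: pivot -1 → sign −
step 2: pivot 3/2 → sign +
step 3: row/col 3 already zero → sign 0
signature = (2, 1, 1)

Answer: (2, 1, 1)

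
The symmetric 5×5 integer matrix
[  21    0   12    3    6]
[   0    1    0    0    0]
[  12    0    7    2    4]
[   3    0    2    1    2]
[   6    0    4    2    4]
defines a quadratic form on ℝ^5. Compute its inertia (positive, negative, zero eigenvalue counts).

Answer: (3, 0, 2)

Derivation:
step 0: pivot 21 → sign +
step 1: pivot 1 → sign +
step 2: pivot 1/7 → sign +
step 3: row/col 3 already zero → sign 0
step 4: row/col 4 already zero → sign 0
signature = (3, 0, 2)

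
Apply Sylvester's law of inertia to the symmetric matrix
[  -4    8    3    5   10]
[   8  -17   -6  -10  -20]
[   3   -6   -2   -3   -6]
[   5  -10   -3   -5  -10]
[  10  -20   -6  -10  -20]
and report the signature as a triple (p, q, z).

step 0: pivot -4 → sign −
step 1: pivot -1 → sign −
step 2: pivot 1/4 → sign +
step 3: pivot -1 → sign −
step 4: row/col 4 already zero → sign 0
signature = (1, 3, 1)

Answer: (1, 3, 1)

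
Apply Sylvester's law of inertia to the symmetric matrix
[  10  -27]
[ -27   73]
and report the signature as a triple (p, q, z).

Answer: (2, 0, 0)

Derivation:
step 0: pivot 10 → sign +
step 1: pivot 1/10 → sign +
signature = (2, 0, 0)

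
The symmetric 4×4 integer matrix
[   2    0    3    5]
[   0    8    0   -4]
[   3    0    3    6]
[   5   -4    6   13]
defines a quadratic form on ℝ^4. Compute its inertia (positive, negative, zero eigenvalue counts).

Answer: (2, 1, 1)

Derivation:
step 0: pivot 2 → sign +
step 1: pivot 8 → sign +
step 2: pivot -3/2 → sign −
step 3: row/col 3 already zero → sign 0
signature = (2, 1, 1)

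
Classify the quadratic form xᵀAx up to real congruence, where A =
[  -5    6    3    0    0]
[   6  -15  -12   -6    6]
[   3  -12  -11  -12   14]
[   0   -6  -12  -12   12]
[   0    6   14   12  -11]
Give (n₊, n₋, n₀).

step 0: pivot -5 → sign −
step 1: pivot -39/5 → sign −
step 2: pivot -2/13 → sign −
step 3: pivot 192 → sign +
step 4: row/col 4 already zero → sign 0
signature = (1, 3, 1)

Answer: (1, 3, 1)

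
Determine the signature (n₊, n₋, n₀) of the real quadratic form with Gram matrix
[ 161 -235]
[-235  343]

step 0: pivot 161 → sign +
step 1: pivot -2/161 → sign −
signature = (1, 1, 0)

Answer: (1, 1, 0)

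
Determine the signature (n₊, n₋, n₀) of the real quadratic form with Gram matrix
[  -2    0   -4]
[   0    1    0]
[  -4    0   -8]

step 0: pivot -2 → sign −
step 1: pivot 1 → sign +
step 2: row/col 2 already zero → sign 0
signature = (1, 1, 1)

Answer: (1, 1, 1)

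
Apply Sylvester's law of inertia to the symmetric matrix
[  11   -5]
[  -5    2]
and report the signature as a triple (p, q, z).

Answer: (1, 1, 0)

Derivation:
step 0: pivot 11 → sign +
step 1: pivot -3/11 → sign −
signature = (1, 1, 0)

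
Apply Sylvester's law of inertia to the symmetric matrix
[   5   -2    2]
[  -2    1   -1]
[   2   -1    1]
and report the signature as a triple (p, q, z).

step 0: pivot 5 → sign +
step 1: pivot 1/5 → sign +
step 2: row/col 2 already zero → sign 0
signature = (2, 0, 1)

Answer: (2, 0, 1)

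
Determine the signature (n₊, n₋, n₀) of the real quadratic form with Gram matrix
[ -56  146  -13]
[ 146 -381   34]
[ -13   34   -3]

Answer: (1, 2, 0)

Derivation:
step 0: pivot -56 → sign −
step 1: pivot -5/14 → sign −
step 2: pivot 1/20 → sign +
signature = (1, 2, 0)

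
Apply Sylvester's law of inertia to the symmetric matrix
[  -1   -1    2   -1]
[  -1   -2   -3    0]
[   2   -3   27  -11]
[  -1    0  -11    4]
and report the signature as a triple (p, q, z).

Answer: (2, 2, 0)

Derivation:
step 0: pivot -1 → sign −
step 1: pivot -1 → sign −
step 2: pivot 56 → sign +
step 3: pivot 3/14 → sign +
signature = (2, 2, 0)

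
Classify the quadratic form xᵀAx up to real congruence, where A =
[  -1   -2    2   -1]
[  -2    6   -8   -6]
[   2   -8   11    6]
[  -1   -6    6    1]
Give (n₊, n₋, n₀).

step 0: pivot -1 → sign −
step 1: pivot 10 → sign +
step 2: pivot 3/5 → sign +
step 3: pivot -2/3 → sign −
signature = (2, 2, 0)

Answer: (2, 2, 0)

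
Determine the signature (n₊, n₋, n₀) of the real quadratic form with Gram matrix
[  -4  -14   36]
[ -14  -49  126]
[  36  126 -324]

Answer: (0, 1, 2)

Derivation:
step 0: pivot -4 → sign −
step 1: row/col 1 already zero → sign 0
step 2: row/col 2 already zero → sign 0
signature = (0, 1, 2)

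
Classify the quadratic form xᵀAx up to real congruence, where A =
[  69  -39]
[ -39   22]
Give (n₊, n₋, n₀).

Answer: (1, 1, 0)

Derivation:
step 0: pivot 69 → sign +
step 1: pivot -1/23 → sign −
signature = (1, 1, 0)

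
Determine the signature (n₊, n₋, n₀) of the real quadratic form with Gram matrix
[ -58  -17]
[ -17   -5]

step 0: pivot -58 → sign −
step 1: pivot -1/58 → sign −
signature = (0, 2, 0)

Answer: (0, 2, 0)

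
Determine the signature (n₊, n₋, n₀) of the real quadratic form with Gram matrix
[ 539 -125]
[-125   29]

Answer: (2, 0, 0)

Derivation:
step 0: pivot 539 → sign +
step 1: pivot 6/539 → sign +
signature = (2, 0, 0)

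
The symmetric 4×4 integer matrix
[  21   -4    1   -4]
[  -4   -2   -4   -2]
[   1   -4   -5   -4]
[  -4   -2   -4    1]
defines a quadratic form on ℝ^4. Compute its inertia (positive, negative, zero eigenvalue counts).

step 0: pivot 21 → sign +
step 1: pivot -58/21 → sign −
step 2: pivot 6/29 → sign +
step 3: pivot 3 → sign +
signature = (3, 1, 0)

Answer: (3, 1, 0)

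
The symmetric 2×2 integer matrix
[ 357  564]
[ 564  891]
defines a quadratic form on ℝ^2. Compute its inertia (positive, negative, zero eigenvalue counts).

step 0: pivot 357 → sign +
step 1: pivot -3/119 → sign −
signature = (1, 1, 0)

Answer: (1, 1, 0)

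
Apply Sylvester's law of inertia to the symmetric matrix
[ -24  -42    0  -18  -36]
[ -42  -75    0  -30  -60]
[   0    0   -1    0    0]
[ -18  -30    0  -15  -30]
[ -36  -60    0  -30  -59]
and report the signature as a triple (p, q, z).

Answer: (1, 3, 1)

Derivation:
step 0: pivot -24 → sign −
step 1: pivot -3/2 → sign −
step 2: pivot -1 → sign −
step 3: pivot 1 → sign +
step 4: row/col 4 already zero → sign 0
signature = (1, 3, 1)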